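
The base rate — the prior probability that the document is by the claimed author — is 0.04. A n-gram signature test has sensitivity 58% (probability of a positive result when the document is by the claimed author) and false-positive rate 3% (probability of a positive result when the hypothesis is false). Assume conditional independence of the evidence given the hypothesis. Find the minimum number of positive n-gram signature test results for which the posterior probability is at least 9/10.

2

Prior odds = 0.04/0.96 = 1/24.
Likelihood ratio of a positive result = 0.58/0.03 = 58/3.
Target odds: 0.9 ÷ 0.1 = 9.
Require (58/3)ⁿ ≥ 9 ÷ (1/24) = 216.
(58/3)¹ = 58/3 falls short of 216 but (58/3)² = 3364/9 reaches it, so n = 2.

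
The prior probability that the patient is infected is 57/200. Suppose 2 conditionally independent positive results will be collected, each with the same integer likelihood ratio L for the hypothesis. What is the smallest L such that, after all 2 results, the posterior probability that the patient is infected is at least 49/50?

12

Prior odds = 0.285/0.715 = 57/143.
Target odds = 0.98/0.02 = 49.
Need L² ≥ 49 ÷ (57/143) = 7007/57.
11² = 121 < 7007/57 ≤ 144 = 12², so L = 12.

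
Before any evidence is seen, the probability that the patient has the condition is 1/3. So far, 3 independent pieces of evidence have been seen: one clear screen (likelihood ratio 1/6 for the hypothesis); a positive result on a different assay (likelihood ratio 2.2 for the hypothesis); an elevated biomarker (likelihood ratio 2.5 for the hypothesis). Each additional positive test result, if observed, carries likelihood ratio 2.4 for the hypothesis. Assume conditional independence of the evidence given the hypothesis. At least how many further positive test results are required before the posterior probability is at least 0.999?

Prior odds = (1/3)/(2/3) = 0.5.
Combined Bayes factor of the evidence already in hand = (1/6) × 2.2 × 2.5 = 11/12.
Odds after that evidence = 0.5 × 11/12 = 11/24.
Target odds = 0.999/0.001 = 999.
Need 2.4ⁿ ≥ 999 ÷ (11/24) = 23976/11.
2.4⁸ = 429981696/390625 falls short of 23976/11 but 2.4⁹ ≈2641.81 reaches it, so n = 9.

9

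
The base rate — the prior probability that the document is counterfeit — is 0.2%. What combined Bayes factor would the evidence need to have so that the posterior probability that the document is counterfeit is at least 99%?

49401

Prior odds = 0.002/0.998 = 1/499.
Target odds = 0.99/0.01 = 99.
Required Bayes factor = 99 ÷ (1/499) = 49401.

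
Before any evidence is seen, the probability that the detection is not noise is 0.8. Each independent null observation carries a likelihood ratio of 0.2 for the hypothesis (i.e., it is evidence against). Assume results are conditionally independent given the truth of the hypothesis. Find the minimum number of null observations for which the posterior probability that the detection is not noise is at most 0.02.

4

Prior odds: 0.8 ÷ 0.2 = 4.
Likelihood ratio per null observation = 0.2.
Target odds: 0.02 ÷ 0.98 = 1/49.
Require 0.2ⁿ ≤ 1/49 ÷ 4 = 1/196.
0.2³ = 0.008 is still above 1/196 but 0.2⁴ = 0.0016 is at or below it, so n = 4.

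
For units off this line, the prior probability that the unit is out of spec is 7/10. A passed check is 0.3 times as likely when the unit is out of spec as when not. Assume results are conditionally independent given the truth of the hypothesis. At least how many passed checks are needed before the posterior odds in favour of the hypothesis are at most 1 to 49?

4

Prior odds = 0.7/0.3 = 7/3.
Likelihood ratio per passed check = 0.3.
Target odds = 1/49.
Need (7/3) × 0.3ⁿ ≤ 1/49, i.e. 0.3ⁿ ≤ 3/343.
0.3³ = 0.027 is still above 3/343 but 0.3⁴ = 0.0081 is at or below it, so n = 4.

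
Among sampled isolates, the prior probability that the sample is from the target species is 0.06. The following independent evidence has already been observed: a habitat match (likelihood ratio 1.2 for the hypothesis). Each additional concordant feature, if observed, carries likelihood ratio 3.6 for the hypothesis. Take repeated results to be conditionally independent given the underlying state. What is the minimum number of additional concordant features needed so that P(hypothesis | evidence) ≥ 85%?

4

Prior odds = 0.06/0.94 = 3/47.
Bayes factor of the evidence already in hand = 1.2.
Odds after that evidence = (3/47) × 1.2 = 18/235.
Target odds = 0.85/0.15 = 17/3.
Need 3.6ⁿ ≥ 17/3 ÷ (18/235) = 3995/54.
3.6³ = 46.656 falls short of 3995/54 but 3.6⁴ = 167.9616 reaches it, so n = 4.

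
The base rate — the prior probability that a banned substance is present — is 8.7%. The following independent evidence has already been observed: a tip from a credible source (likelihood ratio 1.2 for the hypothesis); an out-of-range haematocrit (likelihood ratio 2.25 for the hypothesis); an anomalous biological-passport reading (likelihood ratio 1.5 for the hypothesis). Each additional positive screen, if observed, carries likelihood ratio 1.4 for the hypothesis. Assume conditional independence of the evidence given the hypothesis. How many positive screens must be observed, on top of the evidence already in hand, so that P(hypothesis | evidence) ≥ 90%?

Prior odds = 0.087/0.913 = 87/913.
Combined Bayes factor of the evidence already in hand = 1.2 × 2.25 × 1.5 = 4.05.
Odds after that evidence = (87/913) × 4.05 = 7047/18260.
Target odds = 0.9/0.1 = 9.
Need 1.4ⁿ ≥ 9 ÷ (7047/18260) = 18260/783.
1.4⁹ = 40353607/1953125 falls short of 18260/783 but 1.4¹⁰ = 282475249/9765625 reaches it, so n = 10.

10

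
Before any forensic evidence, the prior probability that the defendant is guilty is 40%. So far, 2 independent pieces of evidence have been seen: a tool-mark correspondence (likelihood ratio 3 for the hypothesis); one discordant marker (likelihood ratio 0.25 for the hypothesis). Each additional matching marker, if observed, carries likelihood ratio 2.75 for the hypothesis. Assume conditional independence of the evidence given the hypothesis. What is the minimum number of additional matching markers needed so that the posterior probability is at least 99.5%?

Prior odds = 0.4/0.6 = 2/3.
Combined Bayes factor of the evidence already in hand = 3 × 0.25 = 0.75.
Odds after that evidence = (2/3) × 0.75 = 0.5.
Target odds = 0.995/0.005 = 199.
Need 2.75ⁿ ≥ 199 ÷ 0.5 = 398.
2.75⁵ = 161051/1024 falls short of 398 but 2.75⁶ = 1771561/4096 reaches it, so n = 6.

6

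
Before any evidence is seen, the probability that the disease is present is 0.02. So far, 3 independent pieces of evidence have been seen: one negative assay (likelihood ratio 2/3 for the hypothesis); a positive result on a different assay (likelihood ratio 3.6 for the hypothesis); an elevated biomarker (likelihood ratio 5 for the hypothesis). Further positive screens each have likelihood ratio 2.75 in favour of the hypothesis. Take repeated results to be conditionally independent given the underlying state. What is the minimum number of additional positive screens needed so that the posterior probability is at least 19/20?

Prior odds = 0.02/0.98 = 1/49.
Combined Bayes factor of the evidence already in hand = (2/3) × 3.6 × 5 = 12.
Odds after that evidence = (1/49) × 12 = 12/49.
Target odds = 0.95/0.05 = 19.
Need 2.75ⁿ ≥ 19 ÷ (12/49) = 931/12.
2.75⁴ = 57.19140625 falls short of 931/12 but 2.75⁵ = 161051/1024 reaches it, so n = 5.

5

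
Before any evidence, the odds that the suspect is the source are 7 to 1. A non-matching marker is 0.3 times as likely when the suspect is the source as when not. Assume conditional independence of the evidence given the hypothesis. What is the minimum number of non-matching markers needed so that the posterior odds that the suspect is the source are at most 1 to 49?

5

Prior odds = 7.
Likelihood ratio per non-matching marker = 0.3.
Target odds = 1/49.
Require 0.3ⁿ ≤ 1/49 ÷ 7 = 1/343.
0.3⁴ = 0.0081 is still above 1/343 but 0.3⁵ = 243/100000 is at or below it, so n = 5.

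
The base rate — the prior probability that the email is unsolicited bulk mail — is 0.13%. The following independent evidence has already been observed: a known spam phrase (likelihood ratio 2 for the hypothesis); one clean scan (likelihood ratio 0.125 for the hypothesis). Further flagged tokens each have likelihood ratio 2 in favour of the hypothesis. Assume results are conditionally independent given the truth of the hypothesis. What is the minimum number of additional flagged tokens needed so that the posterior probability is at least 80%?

Prior odds = 0.0013/0.9987 = 13/9987.
Combined Bayes factor of the evidence already in hand = 2 × 0.125 = 0.25.
Odds after that evidence = (13/9987) × 0.25 = 13/39948.
Target odds = 0.8/0.2 = 4.
Need 2ⁿ ≥ 4 ÷ (13/39948) = 159792/13.
2¹³ = 8192 falls short of 159792/13 but 2¹⁴ = 16384 reaches it, so n = 14.

14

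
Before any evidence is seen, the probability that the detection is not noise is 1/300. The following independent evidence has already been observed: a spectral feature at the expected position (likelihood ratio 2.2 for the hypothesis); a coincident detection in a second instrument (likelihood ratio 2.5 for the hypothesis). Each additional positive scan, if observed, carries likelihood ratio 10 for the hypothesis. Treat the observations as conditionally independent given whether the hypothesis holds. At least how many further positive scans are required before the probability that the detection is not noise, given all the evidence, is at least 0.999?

5

Prior odds = (1/300)/(299/300) = 1/299.
Combined Bayes factor of the evidence already in hand = 2.2 × 2.5 = 5.5.
Odds after that evidence = (1/299) × 5.5 = 11/598.
Target odds = 0.999/0.001 = 999.
Need 10ⁿ ≥ 999 ÷ (11/598) = 597402/11.
10⁴ = 10000 falls short of 597402/11 but 10⁵ = 100000 reaches it, so n = 5.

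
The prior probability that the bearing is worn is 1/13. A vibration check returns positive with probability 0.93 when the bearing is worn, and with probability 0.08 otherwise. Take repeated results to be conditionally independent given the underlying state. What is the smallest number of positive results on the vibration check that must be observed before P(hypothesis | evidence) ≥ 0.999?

4

Prior odds: (1/13) ÷ (12/13) = 1/12.
Likelihood ratio of a positive result = 0.93/0.08 = 11.625.
Target odds: 0.999 ÷ 0.001 = 999.
Need (1/12) × 11.625ⁿ ≥ 999, i.e. 11.625ⁿ ≥ 11988.
11.625³ = 804357/512 falls short of 11988 but 11.625⁴ = 74805201/4096 reaches it, so n = 4.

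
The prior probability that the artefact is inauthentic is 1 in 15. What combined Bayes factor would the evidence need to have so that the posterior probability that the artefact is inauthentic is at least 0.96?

336

Prior odds = (1/15)/(14/15) = 1/14.
Target odds = 0.96/0.04 = 24.
Required Bayes factor = 24 ÷ (1/14) = 336.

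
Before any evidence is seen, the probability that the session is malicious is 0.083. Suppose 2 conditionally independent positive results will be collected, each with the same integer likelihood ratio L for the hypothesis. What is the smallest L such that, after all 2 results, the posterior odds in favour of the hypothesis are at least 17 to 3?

8

Prior odds = 0.083/0.917 = 83/917.
Target odds = 17/3.
Need L² ≥ 17/3 ÷ (83/917) = 15589/249.
7² = 49 < 15589/249 ≤ 64 = 8², so L = 8.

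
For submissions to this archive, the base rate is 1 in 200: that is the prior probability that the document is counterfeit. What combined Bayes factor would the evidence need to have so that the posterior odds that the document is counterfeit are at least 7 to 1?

Prior odds = 0.005/0.995 = 1/199.
Target odds = 7.
Required Bayes factor = 7 ÷ (1/199) = 1393.

1393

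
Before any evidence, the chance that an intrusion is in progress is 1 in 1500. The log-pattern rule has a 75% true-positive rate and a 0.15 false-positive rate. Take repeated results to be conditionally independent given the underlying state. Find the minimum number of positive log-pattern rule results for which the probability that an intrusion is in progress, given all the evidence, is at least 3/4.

6

Prior odds = (1/1500)/(1499/1500) = 1/1499.
Likelihood ratio of a positive result = 0.75/0.15 = 5.
Target posterior odds = 0.75/0.25 = 3.
Require 5ⁿ ≥ 3 ÷ (1/1499) = 4497.
5⁵ = 3125 falls short of 4497 but 5⁶ = 15625 reaches it, so n = 6.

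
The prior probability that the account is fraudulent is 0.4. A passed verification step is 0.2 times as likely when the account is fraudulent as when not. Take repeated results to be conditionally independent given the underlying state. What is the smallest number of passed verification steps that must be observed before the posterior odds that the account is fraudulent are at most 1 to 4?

Prior odds: 0.4 ÷ 0.6 = 2/3.
Likelihood ratio per passed verification step = 0.2.
Target odds = 0.25.
Require 0.2ⁿ ≤ 0.25 ÷ (2/3) = 0.375.
0.2¹ = 0.2, which is already at or below the required 0.375; so n = 1.

1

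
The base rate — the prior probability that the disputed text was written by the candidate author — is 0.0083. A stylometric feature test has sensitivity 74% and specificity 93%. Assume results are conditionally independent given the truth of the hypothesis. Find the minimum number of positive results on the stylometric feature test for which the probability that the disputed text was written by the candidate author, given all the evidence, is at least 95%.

Prior odds: 0.0083 ÷ 0.9917 = 83/9917.
False-positive rate = 1 − 0.93 = 0.07; likelihood ratio of a positive = 0.74/0.07 = 74/7.
Target posterior odds = 0.95/0.05 = 19.
Need (83/9917) × (74/7)ⁿ ≥ 19, i.e. (74/7)ⁿ ≥ 188423/83.
(74/7)³ = 405224/343 falls short of 188423/83 but (74/7)⁴ = 29986576/2401 reaches it, so n = 4.

4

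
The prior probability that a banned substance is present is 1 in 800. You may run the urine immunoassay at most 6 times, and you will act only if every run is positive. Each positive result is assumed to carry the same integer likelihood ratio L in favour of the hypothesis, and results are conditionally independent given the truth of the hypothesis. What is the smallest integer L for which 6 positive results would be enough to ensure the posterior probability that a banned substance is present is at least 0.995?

Prior odds = 0.00125/0.99875 = 1/799.
Target odds = 0.995/0.005 = 199.
Need L⁶ ≥ 199 ÷ (1/799) = 159001.
7⁶ = 117649 < 159001 ≤ 262144 = 8⁶, so L = 8.

8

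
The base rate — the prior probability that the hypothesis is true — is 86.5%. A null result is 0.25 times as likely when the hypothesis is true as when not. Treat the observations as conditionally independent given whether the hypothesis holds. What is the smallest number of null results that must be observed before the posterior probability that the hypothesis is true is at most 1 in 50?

Prior odds = 0.865/0.135 = 173/27.
Likelihood ratio per null result = 0.25.
Target odds: 0.02 ÷ 0.98 = 1/49.
Require 0.25ⁿ ≤ 1/49 ÷ (173/27) = 27/8477.
0.25⁴ = 0.00390625 is still above 27/8477 but 0.25⁵ = 1/1024 is at or below it, so n = 5.

5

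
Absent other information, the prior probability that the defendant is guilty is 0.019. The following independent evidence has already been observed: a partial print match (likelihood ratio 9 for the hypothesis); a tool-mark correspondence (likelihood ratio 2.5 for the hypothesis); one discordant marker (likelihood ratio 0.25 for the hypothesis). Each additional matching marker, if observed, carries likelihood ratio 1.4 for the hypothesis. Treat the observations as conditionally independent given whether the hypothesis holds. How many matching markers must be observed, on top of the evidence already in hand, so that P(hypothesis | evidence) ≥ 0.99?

Prior odds = 0.019/0.981 = 19/981.
Combined Bayes factor of the evidence already in hand = 9 × 2.5 × 0.25 = 5.625.
Odds after that evidence = (19/981) × 5.625 = 95/872.
Target odds = 0.99/0.01 = 99.
Need 1.4ⁿ ≥ 99 ÷ (95/872) = 86328/95.
1.4²⁰ ≈836.683 falls short of 86328/95 but 1.4²¹ ≈1171.36 reaches it, so n = 21.

21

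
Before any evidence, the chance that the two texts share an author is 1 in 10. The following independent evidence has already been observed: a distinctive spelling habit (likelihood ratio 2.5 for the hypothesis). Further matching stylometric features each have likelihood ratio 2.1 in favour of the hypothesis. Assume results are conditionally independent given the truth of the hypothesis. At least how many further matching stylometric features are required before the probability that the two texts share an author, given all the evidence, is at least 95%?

6

Prior odds = 0.1/0.9 = 1/9.
Bayes factor of the evidence already in hand = 2.5.
Odds after that evidence = (1/9) × 2.5 = 5/18.
Target odds = 0.95/0.05 = 19.
Need 2.1ⁿ ≥ 19 ÷ (5/18) = 68.4.
2.1⁵ = 4084101/100000 falls short of 68.4 but 2.1⁶ = 85766121/1000000 reaches it, so n = 6.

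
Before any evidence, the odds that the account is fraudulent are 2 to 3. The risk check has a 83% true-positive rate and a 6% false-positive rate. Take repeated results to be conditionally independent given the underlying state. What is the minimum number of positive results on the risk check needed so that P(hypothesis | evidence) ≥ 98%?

2

Prior odds = 2/3.
Likelihood ratio of a positive result = 0.83/0.06 = 83/6.
Target posterior odds = 0.98/0.02 = 49.
Require (83/6)ⁿ ≥ 49 ÷ (2/3) = 73.5.
(83/6)¹ = 83/6 falls short of 73.5 but (83/6)² = 6889/36 reaches it, so n = 2.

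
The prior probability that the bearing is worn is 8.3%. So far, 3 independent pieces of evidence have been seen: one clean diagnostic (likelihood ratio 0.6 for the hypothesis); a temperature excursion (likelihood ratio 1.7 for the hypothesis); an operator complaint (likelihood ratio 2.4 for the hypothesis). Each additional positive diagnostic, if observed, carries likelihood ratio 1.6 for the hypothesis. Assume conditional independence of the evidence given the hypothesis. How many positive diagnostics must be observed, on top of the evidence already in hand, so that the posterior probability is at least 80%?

7

Prior odds = 0.083/0.917 = 83/917.
Combined Bayes factor of the evidence already in hand = 0.6 × 1.7 × 2.4 = 2.448.
Odds after that evidence = (83/917) × 2.448 = 25398/114625.
Target odds = 0.8/0.2 = 4.
Need 1.6ⁿ ≥ 4 ÷ (25398/114625) = 229250/12699.
1.6⁶ = 262144/15625 falls short of 229250/12699 but 1.6⁷ = 2097152/78125 reaches it, so n = 7.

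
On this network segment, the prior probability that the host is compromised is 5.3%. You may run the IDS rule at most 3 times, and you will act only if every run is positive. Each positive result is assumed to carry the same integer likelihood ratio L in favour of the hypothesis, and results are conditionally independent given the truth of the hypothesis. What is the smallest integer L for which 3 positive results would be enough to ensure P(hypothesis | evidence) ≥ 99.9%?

27

Prior odds = 0.053/0.947 = 53/947.
Target odds = 0.999/0.001 = 999.
Need L³ ≥ 999 ÷ (53/947) = 946053/53.
26³ = 17576 < 946053/53 ≤ 19683 = 27³, so L = 27.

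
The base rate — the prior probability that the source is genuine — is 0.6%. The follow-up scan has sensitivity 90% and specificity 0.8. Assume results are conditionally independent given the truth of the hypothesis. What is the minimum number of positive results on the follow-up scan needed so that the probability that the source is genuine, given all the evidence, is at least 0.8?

5

Prior odds = 0.006/0.994 = 3/497.
False-positive rate = 1 − 0.8 = 0.2; likelihood ratio of a positive = 0.9/0.2 = 4.5.
Target odds: 0.8 ÷ 0.2 = 4.
Require 4.5ⁿ ≥ 4 ÷ (3/497) = 1988/3.
4.5⁴ = 410.0625 falls short of 1988/3 but 4.5⁵ = 1845.28125 reaches it, so n = 5.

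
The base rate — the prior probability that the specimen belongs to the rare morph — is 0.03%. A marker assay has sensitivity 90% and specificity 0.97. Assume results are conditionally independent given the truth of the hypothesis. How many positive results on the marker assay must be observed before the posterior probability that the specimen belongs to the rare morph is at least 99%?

Prior odds: 0.0003 ÷ 0.9997 = 3/9997.
False-positive rate = 1 − 0.97 = 0.03; likelihood ratio of a positive = 0.9/0.03 = 30.
Target odds: 0.99 ÷ 0.01 = 99.
Require 30ⁿ ≥ 99 ÷ (3/9997) = 329901.
30³ = 27000 falls short of 329901 but 30⁴ = 810000 reaches it, so n = 4.

4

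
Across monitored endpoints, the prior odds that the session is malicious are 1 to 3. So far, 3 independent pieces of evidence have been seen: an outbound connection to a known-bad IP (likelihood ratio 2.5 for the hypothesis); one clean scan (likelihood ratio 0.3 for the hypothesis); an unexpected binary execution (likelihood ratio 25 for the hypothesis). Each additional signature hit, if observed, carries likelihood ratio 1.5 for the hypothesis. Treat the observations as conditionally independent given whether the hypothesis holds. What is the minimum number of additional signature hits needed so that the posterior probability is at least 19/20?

3

Prior odds = 1/3.
Combined Bayes factor of the evidence already in hand = 2.5 × 0.3 × 25 = 18.75.
Odds after that evidence = (1/3) × 18.75 = 6.25.
Target odds = 0.95/0.05 = 19.
Need 1.5ⁿ ≥ 19 ÷ 6.25 = 3.04.
1.5² = 2.25 falls short of 3.04 but 1.5³ = 3.375 reaches it, so n = 3.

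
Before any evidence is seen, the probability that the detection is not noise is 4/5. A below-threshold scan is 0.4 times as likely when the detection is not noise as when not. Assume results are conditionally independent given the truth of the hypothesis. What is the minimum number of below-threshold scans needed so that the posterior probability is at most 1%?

Prior odds: 0.8 ÷ 0.2 = 4.
Likelihood ratio per below-threshold scan = 0.4.
Target posterior odds = 0.01/0.99 = 1/99.
Need 4 × 0.4ⁿ ≤ 1/99, i.e. 0.4ⁿ ≤ 1/396.
0.4⁶ = 64/15625 is still above 1/396 but 0.4⁷ = 128/78125 is at or below it, so n = 7.

7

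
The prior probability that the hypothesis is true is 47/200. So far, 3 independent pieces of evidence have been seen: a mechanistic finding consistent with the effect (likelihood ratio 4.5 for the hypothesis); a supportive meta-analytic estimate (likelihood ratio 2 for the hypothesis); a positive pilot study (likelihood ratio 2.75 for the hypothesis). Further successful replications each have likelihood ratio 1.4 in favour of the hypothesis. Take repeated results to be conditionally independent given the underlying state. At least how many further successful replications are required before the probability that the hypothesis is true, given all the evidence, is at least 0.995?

Prior odds = 0.235/0.765 = 47/153.
Combined Bayes factor of the evidence already in hand = 4.5 × 2 × 2.75 = 24.75.
Odds after that evidence = (47/153) × 24.75 = 517/68.
Target odds = 0.995/0.005 = 199.
Need 1.4ⁿ ≥ 199 ÷ (517/68) = 13532/517.
1.4⁹ = 40353607/1953125 falls short of 13532/517 but 1.4¹⁰ = 282475249/9765625 reaches it, so n = 10.

10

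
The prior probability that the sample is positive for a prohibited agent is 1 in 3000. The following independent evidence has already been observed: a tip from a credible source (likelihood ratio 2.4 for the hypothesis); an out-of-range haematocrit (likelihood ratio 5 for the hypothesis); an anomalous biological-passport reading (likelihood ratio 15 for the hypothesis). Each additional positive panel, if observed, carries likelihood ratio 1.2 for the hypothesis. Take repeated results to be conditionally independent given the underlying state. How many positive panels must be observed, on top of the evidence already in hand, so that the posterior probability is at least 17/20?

25

Prior odds = (1/3000)/(2999/3000) = 1/2999.
Combined Bayes factor of the evidence already in hand = 2.4 × 5 × 15 = 180.
Odds after that evidence = (1/2999) × 180 = 180/2999.
Target odds = 0.85/0.15 = 17/3.
Need 1.2ⁿ ≥ 17/3 ÷ (180/2999) = 50983/540.
1.2²⁴ ≈79.4968 falls short of 50983/540 but 1.2²⁵ ≈95.3962 reaches it, so n = 25.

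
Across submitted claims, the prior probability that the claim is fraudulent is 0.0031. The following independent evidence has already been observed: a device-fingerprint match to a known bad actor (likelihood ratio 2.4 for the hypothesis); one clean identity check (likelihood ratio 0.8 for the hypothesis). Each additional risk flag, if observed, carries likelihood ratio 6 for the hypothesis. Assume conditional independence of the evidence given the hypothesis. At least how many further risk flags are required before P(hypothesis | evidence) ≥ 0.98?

Prior odds = 0.0031/0.9969 = 31/9969.
Combined Bayes factor of the evidence already in hand = 2.4 × 0.8 = 1.92.
Odds after that evidence = (31/9969) × 1.92 = 496/83075.
Target odds = 0.98/0.02 = 49.
Need 6ⁿ ≥ 49 ÷ (496/83075) = 4070675/496.
6⁵ = 7776 falls short of 4070675/496 but 6⁶ = 46656 reaches it, so n = 6.

6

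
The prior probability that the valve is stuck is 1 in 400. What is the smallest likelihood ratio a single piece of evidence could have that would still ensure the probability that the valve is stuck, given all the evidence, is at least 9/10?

Prior odds = 0.0025/0.9975 = 1/399.
Target odds = 0.9/0.1 = 9.
Required Bayes factor = 9 ÷ (1/399) = 3591.

3591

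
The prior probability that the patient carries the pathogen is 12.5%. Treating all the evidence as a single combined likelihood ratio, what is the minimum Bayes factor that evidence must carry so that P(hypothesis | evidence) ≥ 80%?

Prior odds = 0.125/0.875 = 1/7.
Target odds = 0.8/0.2 = 4.
Required Bayes factor = 4 ÷ (1/7) = 28.

28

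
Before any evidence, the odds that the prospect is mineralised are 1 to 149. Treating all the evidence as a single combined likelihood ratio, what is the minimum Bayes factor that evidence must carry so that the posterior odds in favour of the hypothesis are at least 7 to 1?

Prior odds = 1/149.
Target odds = 7.
Required Bayes factor = 7 ÷ (1/149) = 1043.

1043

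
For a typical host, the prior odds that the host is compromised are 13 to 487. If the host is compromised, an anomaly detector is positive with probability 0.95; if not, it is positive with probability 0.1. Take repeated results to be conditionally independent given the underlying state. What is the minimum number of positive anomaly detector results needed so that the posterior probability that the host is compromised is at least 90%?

Prior odds = 13/487.
Likelihood ratio of a positive = 0.95/0.1 = 9.5.
Target posterior odds = 0.9/0.1 = 9.
Require 9.5ⁿ ≥ 9 ÷ (13/487) = 4383/13.
9.5² = 90.25 falls short of 4383/13 but 9.5³ = 857.375 reaches it, so n = 3.

3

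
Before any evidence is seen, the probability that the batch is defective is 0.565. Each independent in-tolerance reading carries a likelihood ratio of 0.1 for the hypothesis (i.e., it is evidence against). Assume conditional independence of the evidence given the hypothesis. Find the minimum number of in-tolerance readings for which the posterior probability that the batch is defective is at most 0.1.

Prior odds = 0.565/0.435 = 113/87.
Likelihood ratio per in-tolerance reading = 0.1.
Target odds: 0.1 ÷ 0.9 = 1/9.
Need (113/87) × 0.1ⁿ ≤ 1/9, i.e. 0.1ⁿ ≤ 29/339.
0.1¹ = 0.1 is still above 29/339 but 0.1² = 0.01 is at or below it, so n = 2.

2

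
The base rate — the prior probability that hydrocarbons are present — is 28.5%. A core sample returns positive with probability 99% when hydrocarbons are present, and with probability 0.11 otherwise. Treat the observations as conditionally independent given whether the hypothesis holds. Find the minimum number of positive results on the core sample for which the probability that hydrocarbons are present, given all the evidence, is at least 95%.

2

Prior odds = 0.285/0.715 = 57/143.
Likelihood ratio of a positive result = 0.99/0.11 = 9.
Target posterior odds = 0.95/0.05 = 19.
Require 9ⁿ ≥ 19 ÷ (57/143) = 143/3.
9¹ = 9 falls short of 143/3 but 9² = 81 reaches it, so n = 2.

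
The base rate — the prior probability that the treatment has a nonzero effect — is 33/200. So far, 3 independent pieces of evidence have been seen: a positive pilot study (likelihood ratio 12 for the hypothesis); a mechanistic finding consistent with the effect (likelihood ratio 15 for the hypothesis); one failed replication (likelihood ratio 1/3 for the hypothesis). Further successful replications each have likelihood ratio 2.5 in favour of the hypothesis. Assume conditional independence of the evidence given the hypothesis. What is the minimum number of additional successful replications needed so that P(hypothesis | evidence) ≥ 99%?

3

Prior odds = 0.165/0.835 = 33/167.
Combined Bayes factor of the evidence already in hand = 12 × 15 × (1/3) = 60.
Odds after that evidence = (33/167) × 60 = 1980/167.
Target odds = 0.99/0.01 = 99.
Need 2.5ⁿ ≥ 99 ÷ (1980/167) = 8.35.
2.5² = 6.25 falls short of 8.35 but 2.5³ = 15.625 reaches it, so n = 3.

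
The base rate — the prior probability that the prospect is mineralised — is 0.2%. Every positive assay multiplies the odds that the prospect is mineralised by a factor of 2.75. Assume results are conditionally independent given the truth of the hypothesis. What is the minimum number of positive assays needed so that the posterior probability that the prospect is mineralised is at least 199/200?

12

Prior odds: 0.002 ÷ 0.998 = 1/499.
Likelihood ratio per positive assay = 2.75.
Target posterior odds = 0.995/0.005 = 199.
Need (1/499) × 2.75ⁿ ≥ 199, i.e. 2.75ⁿ ≥ 99301.
2.75¹¹ ≈68023.6 falls short of 99301 but 2.75¹² ≈187065 reaches it, so n = 12.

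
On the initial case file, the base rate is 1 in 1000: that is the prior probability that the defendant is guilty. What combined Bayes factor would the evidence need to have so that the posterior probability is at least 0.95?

Prior odds = 0.001/0.999 = 1/999.
Target odds = 0.95/0.05 = 19.
Required Bayes factor = 19 ÷ (1/999) = 18981.

18981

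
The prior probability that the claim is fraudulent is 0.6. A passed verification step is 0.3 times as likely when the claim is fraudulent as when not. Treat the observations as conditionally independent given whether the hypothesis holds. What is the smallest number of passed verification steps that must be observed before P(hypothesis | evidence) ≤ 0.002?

6

Prior odds: 0.6 ÷ 0.4 = 1.5.
Likelihood ratio per passed verification step = 0.3.
Target odds: 0.002 ÷ 0.998 = 1/499.
Need 1.5 × 0.3ⁿ ≤ 1/499, i.e. 0.3ⁿ ≤ 2/1497.
0.3⁵ = 243/100000 is still above 2/1497 but 0.3⁶ = 729/1000000 is at or below it, so n = 6.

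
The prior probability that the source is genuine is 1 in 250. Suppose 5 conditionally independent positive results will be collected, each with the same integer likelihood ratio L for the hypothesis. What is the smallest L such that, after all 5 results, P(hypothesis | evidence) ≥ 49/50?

Prior odds = 0.004/0.996 = 1/249.
Target odds = 0.98/0.02 = 49.
Need L⁵ ≥ 49 ÷ (1/249) = 12201.
6⁵ = 7776 < 12201 ≤ 16807 = 7⁵, so L = 7.

7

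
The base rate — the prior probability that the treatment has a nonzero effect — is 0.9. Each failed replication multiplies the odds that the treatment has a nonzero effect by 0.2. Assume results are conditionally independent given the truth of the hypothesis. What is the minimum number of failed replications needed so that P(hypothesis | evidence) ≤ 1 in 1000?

Prior odds = 0.9/0.1 = 9.
Likelihood ratio per failed replication = 0.2.
Target odds: 0.001 ÷ 0.999 = 1/999.
Require 0.2ⁿ ≤ 1/999 ÷ 9 = 1/8991.
0.2⁵ = 0.00032 is still above 1/8991 but 0.2⁶ = 1/15625 is at or below it, so n = 6.

6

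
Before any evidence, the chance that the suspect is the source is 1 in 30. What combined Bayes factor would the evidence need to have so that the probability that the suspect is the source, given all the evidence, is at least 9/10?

Prior odds = (1/30)/(29/30) = 1/29.
Target odds = 0.9/0.1 = 9.
Required Bayes factor = 9 ÷ (1/29) = 261.

261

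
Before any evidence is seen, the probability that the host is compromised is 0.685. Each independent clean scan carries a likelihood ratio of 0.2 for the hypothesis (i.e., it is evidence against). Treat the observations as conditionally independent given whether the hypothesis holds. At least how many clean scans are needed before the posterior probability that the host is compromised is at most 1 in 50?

Prior odds = 0.685/0.315 = 137/63.
Likelihood ratio per clean scan = 0.2.
Target posterior odds = 0.02/0.98 = 1/49.
Need (137/63) × 0.2ⁿ ≤ 1/49, i.e. 0.2ⁿ ≤ 9/959.
0.2² = 0.04 is still above 9/959 but 0.2³ = 0.008 is at or below it, so n = 3.

3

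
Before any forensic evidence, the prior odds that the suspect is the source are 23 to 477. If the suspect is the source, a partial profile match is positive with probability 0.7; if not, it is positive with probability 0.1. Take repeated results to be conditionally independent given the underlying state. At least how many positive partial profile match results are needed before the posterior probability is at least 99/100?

Prior odds = 23/477.
Likelihood ratio of a positive = 0.7/0.1 = 7.
Target odds: 0.99 ÷ 0.01 = 99.
Require 7ⁿ ≥ 99 ÷ (23/477) = 47223/23.
7³ = 343 falls short of 47223/23 but 7⁴ = 2401 reaches it, so n = 4.

4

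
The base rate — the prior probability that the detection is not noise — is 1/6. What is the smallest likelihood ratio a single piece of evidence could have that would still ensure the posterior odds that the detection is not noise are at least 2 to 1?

Prior odds = (1/6)/(5/6) = 0.2.
Target odds = 2.
Required Bayes factor = 2 ÷ 0.2 = 10.

10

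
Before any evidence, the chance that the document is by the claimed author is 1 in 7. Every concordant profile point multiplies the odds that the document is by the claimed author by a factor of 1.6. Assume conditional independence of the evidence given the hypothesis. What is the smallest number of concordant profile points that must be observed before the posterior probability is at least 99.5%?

Prior odds = (1/7)/(6/7) = 1/6.
Likelihood ratio per concordant profile point = 1.6.
Target odds: 0.995 ÷ 0.005 = 199.
Need (1/6) × 1.6ⁿ ≥ 199, i.e. 1.6ⁿ ≥ 1194.
1.6¹⁵ ≈1152.92 falls short of 1194 but 1.6¹⁶ ≈1844.67 reaches it, so n = 16.

16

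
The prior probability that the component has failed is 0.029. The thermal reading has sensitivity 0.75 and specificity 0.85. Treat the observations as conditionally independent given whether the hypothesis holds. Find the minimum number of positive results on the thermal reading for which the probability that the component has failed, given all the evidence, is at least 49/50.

Prior odds: 0.029 ÷ 0.971 = 29/971.
False-positive rate = 1 − 0.85 = 0.15; likelihood ratio of a positive = 0.75/0.15 = 5.
Target odds: 0.98 ÷ 0.02 = 49.
Need (29/971) × 5ⁿ ≥ 49, i.e. 5ⁿ ≥ 47579/29.
5⁴ = 625 falls short of 47579/29 but 5⁵ = 3125 reaches it, so n = 5.

5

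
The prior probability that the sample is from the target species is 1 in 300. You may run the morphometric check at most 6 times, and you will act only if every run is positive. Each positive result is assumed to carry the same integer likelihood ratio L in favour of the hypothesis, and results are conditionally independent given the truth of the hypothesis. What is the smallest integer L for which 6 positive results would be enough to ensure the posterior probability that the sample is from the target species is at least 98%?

Prior odds = (1/300)/(299/300) = 1/299.
Target odds = 0.98/0.02 = 49.
Need L⁶ ≥ 49 ÷ (1/299) = 14651.
4⁶ = 4096 < 14651 ≤ 15625 = 5⁶, so L = 5.

5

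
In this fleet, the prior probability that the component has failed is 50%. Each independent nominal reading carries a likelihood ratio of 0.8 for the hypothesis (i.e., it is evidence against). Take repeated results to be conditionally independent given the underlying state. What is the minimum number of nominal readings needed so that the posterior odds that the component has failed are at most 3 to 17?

Prior odds: 0.5 ÷ 0.5 = 1.
Likelihood ratio per nominal reading = 0.8.
Target odds = 3/17.
Need 1 × 0.8ⁿ ≤ 3/17, i.e. 0.8ⁿ ≤ 3/17.
0.8⁷ = 16384/78125 is still above 3/17 but 0.8⁸ = 65536/390625 is at or below it, so n = 8.

8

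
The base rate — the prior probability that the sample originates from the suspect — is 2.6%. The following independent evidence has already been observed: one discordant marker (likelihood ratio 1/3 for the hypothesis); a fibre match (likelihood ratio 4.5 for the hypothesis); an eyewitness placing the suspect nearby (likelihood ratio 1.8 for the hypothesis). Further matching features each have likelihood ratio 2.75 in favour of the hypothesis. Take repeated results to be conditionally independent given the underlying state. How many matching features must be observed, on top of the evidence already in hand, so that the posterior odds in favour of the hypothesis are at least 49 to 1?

Prior odds = 0.026/0.974 = 13/487.
Combined Bayes factor of the evidence already in hand = (1/3) × 4.5 × 1.8 = 2.7.
Odds after that evidence = (13/487) × 2.7 = 351/4870.
Target odds = 49.
Need 2.75ⁿ ≥ 49 ÷ (351/4870) = 238630/351.
2.75⁶ = 1771561/4096 falls short of 238630/351 but 2.75⁷ = 19487171/16384 reaches it, so n = 7.

7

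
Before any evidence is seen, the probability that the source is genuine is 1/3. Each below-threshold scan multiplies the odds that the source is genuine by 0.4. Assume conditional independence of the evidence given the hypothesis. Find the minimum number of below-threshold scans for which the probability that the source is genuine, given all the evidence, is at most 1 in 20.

Prior odds = (1/3)/(2/3) = 0.5.
Likelihood ratio per below-threshold scan = 0.4.
Target posterior odds = 0.05/0.95 = 1/19.
Need 0.5 × 0.4ⁿ ≤ 1/19, i.e. 0.4ⁿ ≤ 2/19.
0.4² = 0.16 is still above 2/19 but 0.4³ = 0.064 is at or below it, so n = 3.

3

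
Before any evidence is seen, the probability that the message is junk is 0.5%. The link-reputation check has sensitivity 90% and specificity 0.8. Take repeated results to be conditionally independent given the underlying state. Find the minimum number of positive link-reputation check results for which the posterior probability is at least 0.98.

Prior odds = 0.005/0.995 = 1/199.
False-positive rate = 1 − 0.8 = 0.2; likelihood ratio of a positive = 0.9/0.2 = 4.5.
Target posterior odds = 0.98/0.02 = 49.
Require 4.5ⁿ ≥ 49 ÷ (1/199) = 9751.
4.5⁶ = 8303.765625 falls short of 9751 but 4.5⁷ = 4782969/128 reaches it, so n = 7.

7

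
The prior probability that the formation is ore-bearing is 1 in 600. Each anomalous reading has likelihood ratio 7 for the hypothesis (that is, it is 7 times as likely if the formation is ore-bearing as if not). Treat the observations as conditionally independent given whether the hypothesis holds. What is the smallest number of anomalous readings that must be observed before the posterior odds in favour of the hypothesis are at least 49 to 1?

6

Prior odds: (1/600) ÷ (599/600) = 1/599.
Likelihood ratio per anomalous reading = 7.
Target odds = 49.
Require 7ⁿ ≥ 49 ÷ (1/599) = 29351.
7⁵ = 16807 falls short of 29351 but 7⁶ = 117649 reaches it, so n = 6.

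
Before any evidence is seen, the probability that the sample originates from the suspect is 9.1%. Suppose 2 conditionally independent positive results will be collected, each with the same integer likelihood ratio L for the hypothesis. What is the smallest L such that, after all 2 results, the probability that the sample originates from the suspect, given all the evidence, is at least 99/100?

32

Prior odds = 0.091/0.909 = 91/909.
Target odds = 0.99/0.01 = 99.
Need L² ≥ 99 ÷ (91/909) = 89991/91.
31² = 961 < 89991/91 ≤ 1024 = 32², so L = 32.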